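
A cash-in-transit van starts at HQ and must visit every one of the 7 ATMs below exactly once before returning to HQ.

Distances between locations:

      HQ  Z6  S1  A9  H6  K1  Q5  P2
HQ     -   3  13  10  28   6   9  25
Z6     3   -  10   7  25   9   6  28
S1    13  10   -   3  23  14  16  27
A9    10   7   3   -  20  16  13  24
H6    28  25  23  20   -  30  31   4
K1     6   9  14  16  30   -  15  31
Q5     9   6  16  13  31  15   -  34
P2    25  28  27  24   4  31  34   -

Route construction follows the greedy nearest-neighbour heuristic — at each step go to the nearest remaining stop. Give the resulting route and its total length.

98 along HQ → Z6 → Q5 → A9 → S1 → K1 → H6 → P2 → HQ.

At HQ the remaining stops are Z6 3, K1 6, Q5 9, A9 10, S1 13, P2 25, H6 28; go to Z6.
At Z6 the remaining stops are Q5 6, A9 7, K1 9, S1 10, H6 25, P2 28; go to Q5.
At Q5 the remaining stops are A9 13, K1 15, S1 16, H6 31, P2 34; go to A9.
At A9 the remaining stops are S1 3, K1 16, H6 20, P2 24; go to S1.
At S1 the remaining stops are K1 14, H6 23, P2 27; go to K1.
At K1 the remaining stops are H6 30, P2 31; go to H6.
At H6 the remaining stops are P2 4; go to P2.
Return P2→HQ: 25.
Total = 3 + 6 + 13 + 3 + 14 + 30 + 4 + 25 = 98.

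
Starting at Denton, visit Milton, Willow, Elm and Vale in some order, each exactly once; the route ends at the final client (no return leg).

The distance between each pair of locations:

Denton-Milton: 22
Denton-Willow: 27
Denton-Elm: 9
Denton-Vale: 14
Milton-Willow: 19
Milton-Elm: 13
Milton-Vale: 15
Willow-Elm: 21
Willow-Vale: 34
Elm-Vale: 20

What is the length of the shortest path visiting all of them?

There are 4! = 24 possible orderings.
Denton→Milton→Willow→Elm→Vale: 22+19+21+20 = 82
Denton→Milton→Willow→Vale→Elm: 22+19+34+20 = 95
Denton→Milton→Elm→Willow→Vale: 22+13+21+34 = 90
Denton→Milton→Elm→Vale→Willow: 22+13+20+34 = 89
Denton→Milton→Vale→Willow→Elm: 22+15+34+21 = 92
Denton→Milton→Vale→Elm→Willow: 22+15+20+21 = 78
Denton→Willow→Milton→Elm→Vale: 27+19+13+20 = 79
Denton→Willow→Milton→Vale→Elm: 27+19+15+20 = 81
Denton→Willow→Elm→Milton→Vale: 27+21+13+15 = 76
Denton→Willow→Elm→Vale→Milton: 27+21+20+15 = 83
Denton→Willow→Vale→Milton→Elm: 27+34+15+13 = 89
Denton→Willow→Vale→Elm→Milton: 27+34+20+13 = 94
Denton→Elm→Milton→Willow→Vale: 9+13+19+34 = 75
Denton→Elm→Milton→Vale→Willow: 9+13+15+34 = 71
… (10 more)
Denton→Elm→Vale→Milton→Willow: 9+20+15+19 = 63  ← best
The minimum is 63.
One shortest path: Denton → Elm → Vale → Milton → Willow.

63 — the minimum one-way total.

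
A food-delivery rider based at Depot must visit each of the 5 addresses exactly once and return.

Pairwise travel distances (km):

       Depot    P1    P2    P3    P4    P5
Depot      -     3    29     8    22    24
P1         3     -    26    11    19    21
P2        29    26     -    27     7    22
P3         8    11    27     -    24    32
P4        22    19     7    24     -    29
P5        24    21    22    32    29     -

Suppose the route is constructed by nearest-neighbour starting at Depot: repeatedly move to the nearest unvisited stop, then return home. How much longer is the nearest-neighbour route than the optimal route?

Depot: P1=3, P3=8, P4=22, P5=24, P2=29 ⇒ P1
P1: P3=11, P4=19, P5=21, P2=26 ⇒ P3
P3: P4=24, P2=27, P5=32 ⇒ P4
P4: P2=7, P5=29 ⇒ P2
P2: P5=22 ⇒ P5
NN route Depot → P1 → P3 → P4 → P2 → P5 → Depot costs 91.
Optimal: Depot → P1 → P5 → P2 → P4 → P3 → Depot costs 85 (by enumerating all 60 distinct tours).
Excess = 91 − 85 = 6.

6 km longer than the optimal tour.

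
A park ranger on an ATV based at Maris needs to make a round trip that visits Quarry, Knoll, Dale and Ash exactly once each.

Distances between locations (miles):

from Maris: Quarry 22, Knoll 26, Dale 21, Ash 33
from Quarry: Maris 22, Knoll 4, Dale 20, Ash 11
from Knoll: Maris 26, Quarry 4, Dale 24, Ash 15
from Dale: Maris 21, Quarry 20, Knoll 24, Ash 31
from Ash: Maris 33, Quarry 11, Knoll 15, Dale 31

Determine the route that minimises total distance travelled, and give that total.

Shortest round trip = 93 miles.

Maris → Quarry → Knoll → Dale → Ash → Maris: 22+4+24+31+33 = 114
Maris → Quarry → Knoll → Ash → Dale → Maris: 22+4+15+31+21 = 93
Maris → Quarry → Dale → Knoll → Ash → Maris: 22+20+24+15+33 = 114
Maris → Quarry → Dale → Ash → Knoll → Maris: 22+20+31+15+26 = 114
Maris → Quarry → Ash → Knoll → Dale → Maris: 22+11+15+24+21 = 93
Maris → Quarry → Ash → Dale → Knoll → Maris: 22+11+31+24+26 = 114
Maris → Knoll → Quarry → Dale → Ash → Maris: 26+4+20+31+33 = 114
Maris → Knoll → Quarry → Ash → Dale → Maris: 26+4+11+31+21 = 93
Maris → Knoll → Dale → Quarry → Ash → Maris: 26+24+20+11+33 = 114
Maris → Knoll → Ash → Quarry → Dale → Maris: 26+15+11+20+21 = 93
Maris → Dale → Quarry → Knoll → Ash → Maris: 21+20+4+15+33 = 93
Maris → Dale → Knoll → Quarry → Ash → Maris: 21+24+4+11+33 = 93
The minimum is 93.
One optimal route: Maris → Quarry → Knoll → Ash → Dale → Maris (or its reverse).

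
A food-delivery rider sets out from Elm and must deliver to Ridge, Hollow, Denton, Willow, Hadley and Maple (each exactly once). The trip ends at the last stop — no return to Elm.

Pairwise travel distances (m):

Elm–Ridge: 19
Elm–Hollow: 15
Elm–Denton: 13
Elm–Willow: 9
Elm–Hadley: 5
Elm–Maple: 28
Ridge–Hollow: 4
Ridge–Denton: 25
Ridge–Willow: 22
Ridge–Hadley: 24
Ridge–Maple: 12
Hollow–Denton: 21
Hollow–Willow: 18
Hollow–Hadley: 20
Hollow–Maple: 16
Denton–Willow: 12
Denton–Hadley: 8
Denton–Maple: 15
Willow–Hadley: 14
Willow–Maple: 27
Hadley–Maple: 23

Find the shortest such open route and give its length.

There are 6! = 720 possible orderings.
Elm→Ridge→Hollow→Denton→Willow→Hadley→Maple: 19+4+21+12+14+23 = 93
Elm→Ridge→Hollow→Denton→Willow→Maple→Hadley: 19+4+21+12+27+23 = 106
Elm→Ridge→Hollow→Denton→Hadley→Willow→Maple: 19+4+21+8+14+27 = 93
Elm→Ridge→Hollow→Denton→Hadley→Maple→Willow: 19+4+21+8+23+27 = 102
Elm→Ridge→Hollow→Denton→Maple→Willow→Hadley: 19+4+21+15+27+14 = 100
Elm→Ridge→Hollow→Denton→Maple→Hadley→Willow: 19+4+21+15+23+14 = 96
Elm→Ridge→Hollow→Willow→Denton→Hadley→Maple: 19+4+18+12+8+23 = 84
Elm→Ridge→Hollow→Willow→Denton→Maple→Hadley: 19+4+18+12+15+23 = 91
… (712 more)
Elm→Hadley→Denton→Willow→Hollow→Ridge→Maple: 5+8+12+18+4+12 = 59  ← best
The minimum is 59.
One shortest path: Elm → Hadley → Denton → Willow → Hollow → Ridge → Maple.

59 m — the minimum one-way total.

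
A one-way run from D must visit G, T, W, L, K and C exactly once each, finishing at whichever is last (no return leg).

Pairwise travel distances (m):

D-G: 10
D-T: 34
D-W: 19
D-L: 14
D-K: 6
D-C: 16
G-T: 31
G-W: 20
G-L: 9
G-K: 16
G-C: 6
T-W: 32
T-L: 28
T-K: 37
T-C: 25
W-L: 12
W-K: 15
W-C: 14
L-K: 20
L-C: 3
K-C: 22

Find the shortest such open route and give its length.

Shortest open route: 73 m.

There are 6! = 720 possible orderings.
D→G→T→W→L→K→C: 10+31+32+12+20+22 = 127
D→G→T→W→L→C→K: 10+31+32+12+3+22 = 110
D→G→T→W→K→L→C: 10+31+32+15+20+3 = 111
D→G→T→W→K→C→L: 10+31+32+15+22+3 = 113
D→G→T→W→C→L→K: 10+31+32+14+3+20 = 110
D→G→T→W→C→K→L: 10+31+32+14+22+20 = 129
D→G→T→L→W→K→C: 10+31+28+12+15+22 = 118
D→G→T→L→W→C→K: 10+31+28+12+14+22 = 117
… (712 more)
D→K→W→L→G→C→T: 6+15+12+9+6+25 = 73  ← best
The minimum is 73.
One shortest path: D → K → W → L → G → C → T.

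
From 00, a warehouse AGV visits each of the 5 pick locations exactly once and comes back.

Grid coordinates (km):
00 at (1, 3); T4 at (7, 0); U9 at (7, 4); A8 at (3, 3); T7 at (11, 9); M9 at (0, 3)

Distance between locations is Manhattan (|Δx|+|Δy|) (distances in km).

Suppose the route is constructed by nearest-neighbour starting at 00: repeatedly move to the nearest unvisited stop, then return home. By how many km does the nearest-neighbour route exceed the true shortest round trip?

00: M9=1, A8=2, U9=7, T4=9, T7=16 ⇒ M9
M9: A8=3, U9=8, T4=10, T7=17 ⇒ A8
A8: U9=5, T4=7, T7=14 ⇒ U9
U9: T4=4, T7=9 ⇒ T4
T4: T7=13 ⇒ T7
NN route 00 → M9 → A8 → U9 → T4 → T7 → 00 costs 42.
Optimal: 00 → T4 → U9 → T7 → A8 → M9 → 00 costs 40 (by enumerating all 60 distinct tours).
Excess = 42 − 40 = 2.

The nearest-neighbour route is 2 km longer than optimal.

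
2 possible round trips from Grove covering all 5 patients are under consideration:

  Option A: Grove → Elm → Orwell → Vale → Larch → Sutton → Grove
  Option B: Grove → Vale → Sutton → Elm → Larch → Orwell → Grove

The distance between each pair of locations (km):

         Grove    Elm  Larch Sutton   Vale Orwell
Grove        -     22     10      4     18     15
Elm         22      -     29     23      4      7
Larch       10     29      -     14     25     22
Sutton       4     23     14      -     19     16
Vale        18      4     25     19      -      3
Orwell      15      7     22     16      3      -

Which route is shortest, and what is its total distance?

Option A: 22 + 7 + 3 + 25 + 14 + 4 = 75
Option B: 18 + 19 + 23 + 29 + 22 + 15 = 126

Shortest is Option A, total 75 km.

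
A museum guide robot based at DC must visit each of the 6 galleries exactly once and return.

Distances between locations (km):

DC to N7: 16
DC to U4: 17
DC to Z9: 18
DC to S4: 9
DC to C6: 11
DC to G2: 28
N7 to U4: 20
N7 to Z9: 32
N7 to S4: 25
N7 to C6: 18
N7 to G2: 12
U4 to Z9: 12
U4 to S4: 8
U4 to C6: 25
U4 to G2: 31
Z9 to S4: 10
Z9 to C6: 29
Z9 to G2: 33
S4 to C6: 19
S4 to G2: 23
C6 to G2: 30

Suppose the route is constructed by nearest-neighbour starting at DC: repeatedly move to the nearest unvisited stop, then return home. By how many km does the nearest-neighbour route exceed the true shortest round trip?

14 km longer than the optimal tour.

From DC: S4=9, C6=11, N7=16, U4=17, Z9=18, G2=28 → choose S4 (9).
From S4: U4=8, Z9=10, C6=19, G2=23, N7=25 → choose U4 (8).
From U4: Z9=12, N7=20, C6=25, G2=31 → choose Z9 (12).
From Z9: C6=29, N7=32, G2=33 → choose C6 (29).
From C6: N7=18, G2=30 → choose N7 (18).
From N7: G2=12 → choose G2 (12).
NN route DC → S4 → U4 → Z9 → C6 → N7 → G2 → DC costs 116.
Optimal: DC → Z9 → U4 → S4 → G2 → N7 → C6 → DC costs 102 (by enumerating all 360 distinct tours).
Excess = 116 − 102 = 14.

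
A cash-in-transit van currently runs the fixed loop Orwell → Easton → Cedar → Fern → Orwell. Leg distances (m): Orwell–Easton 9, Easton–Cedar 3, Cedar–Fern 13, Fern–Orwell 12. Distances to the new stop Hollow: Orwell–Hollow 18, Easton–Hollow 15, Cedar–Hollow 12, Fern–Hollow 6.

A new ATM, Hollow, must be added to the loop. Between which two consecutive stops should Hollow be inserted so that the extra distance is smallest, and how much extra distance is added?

Adding 5 m by placing Hollow on the Cedar–Fern leg.

Insertion cost between consecutive stops i–j is d(i,Hollow) + d(Hollow,j) − d(i,j):
  between Orwell and Easton: 18 + 15 − 9 = 24
  between Easton and Cedar: 15 + 12 − 3 = 24
  between Cedar and Fern: 12 + 6 − 13 = 5
  between Fern and Orwell: 6 + 18 − 12 = 12
Cheapest insertion is between Cedar and Fern, adding 5.
New total = 37 + 5 = 42.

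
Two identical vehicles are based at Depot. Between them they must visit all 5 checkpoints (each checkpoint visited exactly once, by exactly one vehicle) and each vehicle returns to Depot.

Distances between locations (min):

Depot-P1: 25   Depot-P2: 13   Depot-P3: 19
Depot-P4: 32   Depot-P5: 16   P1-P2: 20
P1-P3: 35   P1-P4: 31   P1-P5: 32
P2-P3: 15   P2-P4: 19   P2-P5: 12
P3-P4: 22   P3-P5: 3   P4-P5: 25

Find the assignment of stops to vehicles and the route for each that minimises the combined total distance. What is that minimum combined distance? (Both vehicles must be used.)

There are 2^4 − 1 = 15 ways to divide the 5 stops into two non-empty groups. For each, the best each vehicle can do is its own shortest tour through its group:
  {P1} + {P2, P3, P4, P5}: 50 + 73 = 123
  {P2} + {P1, P3, P4, P5}: 26 + 97 = 123
  {P1, P2} + {P3, P4, P5}: 58 + 73 = 131
  {P3} + {P1, P2, P4, P5}: 38 + 103 = 141
  {P1, P3} + {P2, P4, P5}: 79 + 73 = 152
  {P2, P3} + {P1, P4, P5}: 47 + 97 = 144
  … (15 splits in total)
Best: vehicle 1 Depot → P1 → Depot = 50; vehicle 2 Depot → P2 → P4 → P3 → P5 → Depot = 73; combined 123.

Minimum combined distance: 123 min.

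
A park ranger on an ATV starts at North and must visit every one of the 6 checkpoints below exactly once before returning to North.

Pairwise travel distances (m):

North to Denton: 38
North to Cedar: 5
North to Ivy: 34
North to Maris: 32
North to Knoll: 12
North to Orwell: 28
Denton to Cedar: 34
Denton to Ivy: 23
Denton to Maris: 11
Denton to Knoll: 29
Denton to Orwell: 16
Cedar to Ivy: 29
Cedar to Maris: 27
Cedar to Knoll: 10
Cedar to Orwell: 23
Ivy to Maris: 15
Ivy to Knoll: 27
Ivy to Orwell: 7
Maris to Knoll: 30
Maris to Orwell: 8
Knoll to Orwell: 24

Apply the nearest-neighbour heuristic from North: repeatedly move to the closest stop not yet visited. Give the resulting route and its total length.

110 m along North → Cedar → Knoll → Orwell → Ivy → Maris → Denton → North.

At North the remaining stops are Cedar 5, Knoll 12, Orwell 28, Maris 32, Ivy 34, Denton 38; go to Cedar.
At Cedar the remaining stops are Knoll 10, Orwell 23, Maris 27, Ivy 29, Denton 34; go to Knoll.
At Knoll the remaining stops are Orwell 24, Ivy 27, Denton 29, Maris 30; go to Orwell.
At Orwell the remaining stops are Ivy 7, Maris 8, Denton 16; go to Ivy.
At Ivy the remaining stops are Maris 15, Denton 23; go to Maris.
At Maris the remaining stops are Denton 11; go to Denton.
Return Denton→North: 38.
Total = 5 + 10 + 24 + 7 + 15 + 11 + 38 = 110.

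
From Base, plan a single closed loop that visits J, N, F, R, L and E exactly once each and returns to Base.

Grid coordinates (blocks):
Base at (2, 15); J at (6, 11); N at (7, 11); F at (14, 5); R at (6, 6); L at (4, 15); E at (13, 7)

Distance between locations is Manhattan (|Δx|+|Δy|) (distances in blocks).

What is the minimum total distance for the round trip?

44 blocks — the shortest possible round trip.

With 6 stops there are 6!/2 = 360 distinct round trips (a route and its reverse cost the same).
Base→J→N→F→R→L→E→Base: 8+1+13+9+11+17+19 = 78
Base→J→N→F→R→E→L→Base: 8+1+13+9+8+17+2 = 58
Base→J→N→F→L→R→E→Base: 8+1+13+20+11+8+19 = 80
Base→J→N→F→L→E→R→Base: 8+1+13+20+17+8+13 = 80
Base→J→N→F→E→R→L→Base: 8+1+13+3+8+11+2 = 46
Base→J→N→F→E→L→R→Base: 8+1+13+3+17+11+13 = 66
Base→J→N→R→F→L→E→Base: 8+1+6+9+20+17+19 = 80
Base→J→N→R→F→E→L→Base: 8+1+6+9+3+17+2 = 46
… (352 more)
Base→J→N→E→F→R→L→Base: 8+1+10+3+9+11+2 = 44  ← best
The minimum is 44.
One optimal route: Base → J → N → E → F → R → L → Base (or its reverse).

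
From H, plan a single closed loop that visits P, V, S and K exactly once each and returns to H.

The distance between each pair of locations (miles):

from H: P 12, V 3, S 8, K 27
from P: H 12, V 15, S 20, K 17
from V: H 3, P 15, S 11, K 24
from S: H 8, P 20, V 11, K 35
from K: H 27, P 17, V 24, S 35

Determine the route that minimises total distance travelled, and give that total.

H → P → V → S → K → H: 12+15+11+35+27 = 100
H → P → V → K → S → H: 12+15+24+35+8 = 94
H → P → S → V → K → H: 12+20+11+24+27 = 94
H → P → S → K → V → H: 12+20+35+24+3 = 94
H → P → K → V → S → H: 12+17+24+11+8 = 72
H → P → K → S → V → H: 12+17+35+11+3 = 78
H → V → P → S → K → H: 3+15+20+35+27 = 100
H → V → P → K → S → H: 3+15+17+35+8 = 78
H → V → S → P → K → H: 3+11+20+17+27 = 78
H → V → K → P → S → H: 3+24+17+20+8 = 72
H → S → P → V → K → H: 8+20+15+24+27 = 94
H → S → V → P → K → H: 8+11+15+17+27 = 78
The minimum is 72.
One optimal route: H → P → K → V → S → H (or its reverse).

Minimum total distance: 72 miles.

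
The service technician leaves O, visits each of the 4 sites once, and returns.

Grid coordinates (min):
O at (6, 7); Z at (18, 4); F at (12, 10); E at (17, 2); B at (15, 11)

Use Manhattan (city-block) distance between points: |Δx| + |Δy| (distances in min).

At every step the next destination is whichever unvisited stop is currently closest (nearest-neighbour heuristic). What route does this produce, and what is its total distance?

Nearest-neighbour total = 42 min; route O → F → B → Z → E → O.

At O the remaining stops are F 9, B 13, Z 15, E 16; go to F.
At F the remaining stops are B 4, Z 12, E 13; go to B.
At B the remaining stops are Z 10, E 11; go to Z.
At Z the remaining stops are E 3; go to E.
Return E→O: 16.
Total = 9 + 4 + 10 + 3 + 16 = 42.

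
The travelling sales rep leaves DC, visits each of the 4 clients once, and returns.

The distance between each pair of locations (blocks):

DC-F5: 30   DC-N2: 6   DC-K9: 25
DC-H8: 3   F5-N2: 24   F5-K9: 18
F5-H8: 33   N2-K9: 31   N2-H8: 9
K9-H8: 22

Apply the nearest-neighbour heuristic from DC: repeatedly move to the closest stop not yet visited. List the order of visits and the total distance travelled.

79 blocks along DC → H8 → N2 → F5 → K9 → DC.

DC → [H8:3 / N2:6 / K9:25 / F5:30] → H8 (3)
H8 → [N2:9 / K9:22 / F5:33] → N2 (9)
N2 → [F5:24 / K9:31] → F5 (24)
F5 → [K9:18] → K9 (18)
Return K9→DC: 25.
Total = 3 + 9 + 24 + 18 + 25 = 79.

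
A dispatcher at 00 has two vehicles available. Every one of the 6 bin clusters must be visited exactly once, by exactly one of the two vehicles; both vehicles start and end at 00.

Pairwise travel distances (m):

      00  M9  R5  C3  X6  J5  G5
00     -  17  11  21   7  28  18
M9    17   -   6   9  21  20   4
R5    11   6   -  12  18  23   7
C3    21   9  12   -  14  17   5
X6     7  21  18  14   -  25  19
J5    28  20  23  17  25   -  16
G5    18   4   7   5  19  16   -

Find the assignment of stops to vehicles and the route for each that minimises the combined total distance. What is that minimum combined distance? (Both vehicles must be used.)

Minimum combined distance: 85 m.

Try each way of splitting the stops between the two vehicles (each non-empty) and, for each split, find the best tour for each vehicle:
  {M9} + {R5, C3, X6, J5, G5}: 34 + 72 = 106
  {R5} + {M9, C3, X6, J5, G5}: 22 + 75 = 97
  {M9, R5} + {C3, X6, J5, G5}: 34 + 70 = 104
  {C3} + {M9, R5, X6, J5, G5}: 42 + 69 = 111
  {M9, C3} + {R5, X6, J5, G5}: 47 + 66 = 113
  {R5, C3} + {M9, X6, J5, G5}: 44 + 69 = 113
  … (31 splits in total)
  {X6} + {M9, R5, C3, J5, G5}: 14 + 71 = 85  ← best
Best: vehicle 1 00 → X6 → 00 = 14; vehicle 2 00 → R5 → M9 → G5 → C3 → J5 → 00 = 71; combined 85.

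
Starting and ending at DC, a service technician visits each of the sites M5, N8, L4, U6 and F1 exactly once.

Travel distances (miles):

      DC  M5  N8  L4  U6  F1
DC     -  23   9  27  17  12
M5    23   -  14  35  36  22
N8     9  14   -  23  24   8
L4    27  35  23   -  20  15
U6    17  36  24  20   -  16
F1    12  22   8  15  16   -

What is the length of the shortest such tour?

97 miles — the shortest possible round trip.

With 5 stops there are 5!/2 = 60 distinct round trips (a route and its reverse cost the same).
DC-M5-N8-L4-U6-F1-DC: 23+14+23+20+16+12 = 108
DC-M5-N8-L4-F1-U6-DC: 23+14+23+15+16+17 = 108
DC-M5-N8-U6-L4-F1-DC: 23+14+24+20+15+12 = 108
DC-M5-N8-U6-F1-L4-DC: 23+14+24+16+15+27 = 119
DC-M5-N8-F1-L4-U6-DC: 23+14+8+15+20+17 = 97
DC-M5-N8-F1-U6-L4-DC: 23+14+8+16+20+27 = 108
DC-M5-L4-N8-U6-F1-DC: 23+35+23+24+16+12 = 133
DC-M5-L4-N8-F1-U6-DC: 23+35+23+8+16+17 = 122
DC-M5-L4-U6-N8-F1-DC: 23+35+20+24+8+12 = 122
DC-M5-L4-U6-F1-N8-DC: 23+35+20+16+8+9 = 111
DC-M5-L4-F1-N8-U6-DC: 23+35+15+8+24+17 = 122
DC-M5-L4-F1-U6-N8-DC: 23+35+15+16+24+9 = 122
DC-M5-U6-N8-L4-F1-DC: 23+36+24+23+15+12 = 133
DC-M5-U6-N8-F1-L4-DC: 23+36+24+8+15+27 = 133
… (46 more)
The minimum is 97.
One optimal route: DC → M5 → N8 → F1 → L4 → U6 → DC (or its reverse).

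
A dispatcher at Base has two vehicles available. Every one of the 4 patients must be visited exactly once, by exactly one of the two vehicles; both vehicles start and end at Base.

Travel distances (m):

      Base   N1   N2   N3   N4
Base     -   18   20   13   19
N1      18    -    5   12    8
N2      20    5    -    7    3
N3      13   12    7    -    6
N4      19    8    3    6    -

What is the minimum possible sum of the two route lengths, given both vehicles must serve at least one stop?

71 m — the smallest possible combined total.

Try each way of splitting the stops between the two vehicles (each non-empty) and, for each split, find the best tour for each vehicle:
  {N1} + {N2, N3, N4}: 36 + 42 = 78
  {N2} + {N1, N3, N4}: 40 + 45 = 85
  {N1, N2} + {N3, N4}: 43 + 38 = 81
  {N3} + {N1, N2, N4}: 26 + 45 = 71
  {N1, N3} + {N2, N4}: 43 + 42 = 85
  {N2, N3} + {N1, N4}: 40 + 45 = 85
  … (7 splits in total)
Best: vehicle 1 Base → N3 → Base = 26; vehicle 2 Base → N1 → N2 → N4 → Base = 45; combined 71.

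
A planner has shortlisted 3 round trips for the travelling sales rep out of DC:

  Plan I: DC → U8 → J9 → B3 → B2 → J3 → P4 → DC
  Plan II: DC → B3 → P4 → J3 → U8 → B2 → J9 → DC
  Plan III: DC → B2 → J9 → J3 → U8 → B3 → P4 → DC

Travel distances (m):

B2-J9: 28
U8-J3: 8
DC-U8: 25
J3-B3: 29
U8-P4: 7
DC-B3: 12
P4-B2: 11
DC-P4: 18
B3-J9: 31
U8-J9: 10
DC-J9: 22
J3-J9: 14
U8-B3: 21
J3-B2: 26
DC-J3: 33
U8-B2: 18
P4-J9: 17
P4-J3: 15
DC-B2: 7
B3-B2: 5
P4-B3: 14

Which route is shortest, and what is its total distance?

110 m — Plan III is the shortest.

Plan I: 25 + 10 + 31 + 5 + 26 + 15 + 18 = 130
Plan II: 12 + 14 + 15 + 8 + 18 + 28 + 22 = 117
Plan III: 7 + 28 + 14 + 8 + 21 + 14 + 18 = 110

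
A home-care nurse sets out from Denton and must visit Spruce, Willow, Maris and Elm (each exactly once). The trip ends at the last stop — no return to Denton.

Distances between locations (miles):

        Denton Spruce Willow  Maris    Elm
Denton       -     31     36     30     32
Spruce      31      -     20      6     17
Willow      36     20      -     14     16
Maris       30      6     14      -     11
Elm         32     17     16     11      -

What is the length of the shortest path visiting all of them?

Shortest open route: 64 miles.

There are 4! = 24 possible orderings.
Denton→Spruce→Willow→Maris→Elm: 31+20+14+11 = 76
Denton→Spruce→Willow→Elm→Maris: 31+20+16+11 = 78
Denton→Spruce→Maris→Willow→Elm: 31+6+14+16 = 67
Denton→Spruce→Maris→Elm→Willow: 31+6+11+16 = 64
Denton→Spruce→Elm→Willow→Maris: 31+17+16+14 = 78
Denton→Spruce→Elm→Maris→Willow: 31+17+11+14 = 73
Denton→Willow→Spruce→Maris→Elm: 36+20+6+11 = 73
Denton→Willow→Spruce→Elm→Maris: 36+20+17+11 = 84
Denton→Willow→Maris→Spruce→Elm: 36+14+6+17 = 73
Denton→Willow→Maris→Elm→Spruce: 36+14+11+17 = 78
Denton→Willow→Elm→Spruce→Maris: 36+16+17+6 = 75
Denton→Willow→Elm→Maris→Spruce: 36+16+11+6 = 69
Denton→Maris→Spruce→Willow→Elm: 30+6+20+16 = 72
Denton→Maris→Spruce→Elm→Willow: 30+6+17+16 = 69
… (10 more)
The minimum is 64.
One shortest path: Denton → Spruce → Maris → Elm → Willow.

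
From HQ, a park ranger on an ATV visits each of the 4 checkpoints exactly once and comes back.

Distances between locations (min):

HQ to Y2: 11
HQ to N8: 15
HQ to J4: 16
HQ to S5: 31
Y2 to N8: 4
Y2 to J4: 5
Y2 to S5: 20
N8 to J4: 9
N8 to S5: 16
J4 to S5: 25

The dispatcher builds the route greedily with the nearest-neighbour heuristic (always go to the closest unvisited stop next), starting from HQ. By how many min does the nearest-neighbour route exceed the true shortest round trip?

From HQ: Y2=11, N8=15, J4=16, S5=31 → choose Y2 (11).
From Y2: N8=4, J4=5, S5=20 → choose N8 (4).
From N8: J4=9, S5=16 → choose J4 (9).
From J4: S5=25 → choose S5 (25).
NN route HQ → Y2 → N8 → J4 → S5 → HQ costs 80.
Optimal: HQ → Y2 → N8 → S5 → J4 → HQ costs 72 (by enumerating all 12 distinct tours).
Excess = 80 − 72 = 8.

Excess over optimum: 8 min.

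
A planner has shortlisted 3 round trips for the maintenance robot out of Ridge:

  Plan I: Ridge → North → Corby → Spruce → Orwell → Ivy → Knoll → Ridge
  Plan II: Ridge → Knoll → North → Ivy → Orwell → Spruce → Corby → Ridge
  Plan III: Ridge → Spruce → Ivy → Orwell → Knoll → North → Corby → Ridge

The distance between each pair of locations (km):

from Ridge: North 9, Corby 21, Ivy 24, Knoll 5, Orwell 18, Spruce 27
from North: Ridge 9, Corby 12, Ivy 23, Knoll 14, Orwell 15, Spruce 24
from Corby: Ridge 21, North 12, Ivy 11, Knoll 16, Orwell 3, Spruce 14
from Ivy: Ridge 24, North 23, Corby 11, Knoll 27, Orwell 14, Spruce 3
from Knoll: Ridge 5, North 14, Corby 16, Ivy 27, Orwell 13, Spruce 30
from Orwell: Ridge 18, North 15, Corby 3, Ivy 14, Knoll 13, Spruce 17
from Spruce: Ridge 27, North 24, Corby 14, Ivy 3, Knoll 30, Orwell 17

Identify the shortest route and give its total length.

98 km — Plan I is the shortest.

Plan I: 9 + 12 + 14 + 17 + 14 + 27 + 5 = 98
Plan II: 5 + 14 + 23 + 14 + 17 + 14 + 21 = 108
Plan III: 27 + 3 + 14 + 13 + 14 + 12 + 21 = 104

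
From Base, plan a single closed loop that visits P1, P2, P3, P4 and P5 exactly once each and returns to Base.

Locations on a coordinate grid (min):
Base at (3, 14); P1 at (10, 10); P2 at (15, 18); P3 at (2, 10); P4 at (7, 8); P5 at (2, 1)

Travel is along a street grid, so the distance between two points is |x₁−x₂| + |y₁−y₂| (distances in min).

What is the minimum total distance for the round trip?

Shortest round trip = 60 min.

Base → P1 → P2 → P3 → P4 → P5 → Base: 11+13+21+7+12+14 = 78
Base → P1 → P2 → P3 → P5 → P4 → Base: 11+13+21+9+12+10 = 76
Base → P1 → P2 → P4 → P3 → P5 → Base: 11+13+18+7+9+14 = 72
Base → P1 → P2 → P4 → P5 → P3 → Base: 11+13+18+12+9+5 = 68
Base → P1 → P2 → P5 → P3 → P4 → Base: 11+13+30+9+7+10 = 80
Base → P1 → P2 → P5 → P4 → P3 → Base: 11+13+30+12+7+5 = 78
Base → P1 → P3 → P2 → P4 → P5 → Base: 11+8+21+18+12+14 = 84
Base → P1 → P3 → P2 → P5 → P4 → Base: 11+8+21+30+12+10 = 92
Base → P1 → P3 → P4 → P2 → P5 → Base: 11+8+7+18+30+14 = 88
Base → P1 → P3 → P4 → P5 → P2 → Base: 11+8+7+12+30+16 = 84
Base → P1 → P3 → P5 → P2 → P4 → Base: 11+8+9+30+18+10 = 86
Base → P1 → P3 → P5 → P4 → P2 → Base: 11+8+9+12+18+16 = 74
Base → P1 → P4 → P2 → P3 → P5 → Base: 11+5+18+21+9+14 = 78
Base → P1 → P4 → P2 → P5 → P3 → Base: 11+5+18+30+9+5 = 78
… (46 more)
Base → P2 → P1 → P4 → P5 → P3 → Base: 16+13+5+12+9+5 = 60  ← best
The minimum is 60.
One optimal route: Base → P2 → P1 → P4 → P5 → P3 → Base (or its reverse).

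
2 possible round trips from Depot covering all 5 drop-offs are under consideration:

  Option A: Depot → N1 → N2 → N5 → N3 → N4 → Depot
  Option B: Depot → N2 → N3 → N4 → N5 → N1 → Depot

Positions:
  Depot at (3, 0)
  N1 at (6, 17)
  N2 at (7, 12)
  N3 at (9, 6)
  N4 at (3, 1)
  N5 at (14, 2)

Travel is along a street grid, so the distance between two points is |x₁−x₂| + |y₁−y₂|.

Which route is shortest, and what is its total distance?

64 — Option A is the shortest.

Option A: 20 + 6 + 17 + 9 + 11 + 1 = 64
Option B: 16 + 8 + 11 + 12 + 23 + 20 = 90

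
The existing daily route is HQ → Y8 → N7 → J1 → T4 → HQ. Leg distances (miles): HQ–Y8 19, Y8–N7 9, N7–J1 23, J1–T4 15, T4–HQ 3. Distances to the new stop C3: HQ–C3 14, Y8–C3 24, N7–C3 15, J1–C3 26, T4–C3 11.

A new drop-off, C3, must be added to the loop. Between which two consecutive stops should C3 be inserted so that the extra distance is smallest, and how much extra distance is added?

Insertion cost between consecutive stops i–j is d(i,C3) + d(C3,j) − d(i,j):
  between HQ and Y8: 14 + 24 − 19 = 19
  between Y8 and N7: 24 + 15 − 9 = 30
  between N7 and J1: 15 + 26 − 23 = 18
  between J1 and T4: 26 + 11 − 15 = 22
  between T4 and HQ: 11 + 14 − 3 = 22
Cheapest insertion is between N7 and J1, adding 18.
New total = 69 + 18 = 87.

+18 miles — insert C3 between N7 and J1.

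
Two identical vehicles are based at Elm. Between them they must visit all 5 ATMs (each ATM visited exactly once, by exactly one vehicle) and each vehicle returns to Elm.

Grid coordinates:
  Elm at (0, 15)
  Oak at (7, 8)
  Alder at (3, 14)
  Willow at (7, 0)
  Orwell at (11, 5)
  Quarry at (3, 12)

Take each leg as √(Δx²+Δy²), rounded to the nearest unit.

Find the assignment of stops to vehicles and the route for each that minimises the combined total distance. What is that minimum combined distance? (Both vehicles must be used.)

44 — the smallest possible combined total.

There are 2^4 − 1 = 15 ways to divide the 5 stops into two non-empty groups. For each, the best each vehicle can do is its own shortest tour through its group:
  {Oak} + {Alder, Willow, Orwell, Quarry}: 20 + 38 = 58
  {Alder} + {Oak, Willow, Orwell, Quarry}: 6 + 38 = 44
  {Oak, Alder} + {Willow, Orwell, Quarry}: 20 + 38 = 58
  {Willow} + {Oak, Alder, Orwell, Quarry}: 34 + 30 = 64
  {Oak, Willow} + {Alder, Orwell, Quarry}: 35 + 30 = 65
  {Alder, Willow} + {Oak, Orwell, Quarry}: 35 + 30 = 65
  … (15 splits in total)
Best: vehicle 1 Elm → Alder → Elm = 6; vehicle 2 Elm → Oak → Orwell → Willow → Quarry → Elm = 38; combined 44.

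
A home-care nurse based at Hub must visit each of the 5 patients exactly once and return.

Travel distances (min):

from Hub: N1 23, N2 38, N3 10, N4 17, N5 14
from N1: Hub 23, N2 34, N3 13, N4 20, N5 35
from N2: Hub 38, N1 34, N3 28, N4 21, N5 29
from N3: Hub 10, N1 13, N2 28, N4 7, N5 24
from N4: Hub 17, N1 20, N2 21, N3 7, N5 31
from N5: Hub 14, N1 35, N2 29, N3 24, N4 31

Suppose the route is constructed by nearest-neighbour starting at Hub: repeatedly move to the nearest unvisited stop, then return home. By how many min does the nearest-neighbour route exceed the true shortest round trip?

Excess over optimum: 7 min.

From Hub: N3=10, N5=14, N4=17, N1=23, N2=38 → choose N3 (10).
From N3: N4=7, N1=13, N5=24, N2=28 → choose N4 (7).
From N4: N1=20, N2=21, N5=31 → choose N1 (20).
From N1: N2=34, N5=35 → choose N2 (34).
From N2: N5=29 → choose N5 (29).
NN route Hub → N3 → N4 → N1 → N2 → N5 → Hub costs 114.
Optimal: Hub → N1 → N3 → N4 → N2 → N5 → Hub costs 107 (by enumerating all 60 distinct tours).
Excess = 114 − 107 = 7.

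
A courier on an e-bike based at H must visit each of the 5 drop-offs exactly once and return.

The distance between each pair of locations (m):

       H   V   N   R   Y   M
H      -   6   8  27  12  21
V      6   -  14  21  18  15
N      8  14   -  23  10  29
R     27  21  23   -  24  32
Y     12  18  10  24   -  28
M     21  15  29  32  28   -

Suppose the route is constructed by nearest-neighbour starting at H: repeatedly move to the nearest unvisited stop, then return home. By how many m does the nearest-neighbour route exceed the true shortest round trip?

The nearest-neighbour route is 12 m longer than optimal.

From H: V=6, N=8, Y=12, M=21, R=27 → choose V (6).
From V: N=14, M=15, Y=18, R=21 → choose N (14).
From N: Y=10, R=23, M=29 → choose Y (10).
From Y: R=24, M=28 → choose R (24).
From R: M=32 → choose M (32).
NN route H → V → N → Y → R → M → H costs 107.
Optimal: H → V → M → R → Y → N → H costs 95 (by enumerating all 60 distinct tours).
Excess = 107 − 95 = 12.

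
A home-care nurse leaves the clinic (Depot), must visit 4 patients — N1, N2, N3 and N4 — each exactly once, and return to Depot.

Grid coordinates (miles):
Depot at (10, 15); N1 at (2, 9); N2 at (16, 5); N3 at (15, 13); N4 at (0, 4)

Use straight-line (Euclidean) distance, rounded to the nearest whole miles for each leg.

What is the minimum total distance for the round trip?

Minimum total distance: 44 miles.

With 4 stops there are 4!/2 = 12 distinct round trips (a route and its reverse cost the same).
Depot - N1 - N2 - N3 - N4 - Depot: 10+15+8+17+15 = 65
Depot - N1 - N2 - N4 - N3 - Depot: 10+15+16+17+5 = 63
Depot - N1 - N3 - N2 - N4 - Depot: 10+14+8+16+15 = 63
Depot - N1 - N3 - N4 - N2 - Depot: 10+14+17+16+12 = 69
Depot - N1 - N4 - N2 - N3 - Depot: 10+5+16+8+5 = 44
Depot - N1 - N4 - N3 - N2 - Depot: 10+5+17+8+12 = 52
Depot - N2 - N1 - N3 - N4 - Depot: 12+15+14+17+15 = 73
Depot - N2 - N1 - N4 - N3 - Depot: 12+15+5+17+5 = 54
Depot - N2 - N3 - N1 - N4 - Depot: 12+8+14+5+15 = 54
Depot - N2 - N4 - N1 - N3 - Depot: 12+16+5+14+5 = 52
Depot - N3 - N1 - N2 - N4 - Depot: 5+14+15+16+15 = 65
Depot - N3 - N2 - N1 - N4 - Depot: 5+8+15+5+15 = 48
The minimum is 44.
One optimal route: Depot → N1 → N4 → N2 → N3 → Depot (or its reverse).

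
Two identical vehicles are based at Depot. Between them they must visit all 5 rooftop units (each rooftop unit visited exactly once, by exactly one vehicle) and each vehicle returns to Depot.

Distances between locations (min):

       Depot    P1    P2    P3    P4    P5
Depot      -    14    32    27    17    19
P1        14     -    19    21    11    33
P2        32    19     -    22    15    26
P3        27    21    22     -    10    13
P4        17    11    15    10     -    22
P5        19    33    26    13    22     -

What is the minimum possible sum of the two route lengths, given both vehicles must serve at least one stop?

Check every non-empty split of the stops between the two vehicles; for each half take its own optimal tour:
  {P1} + {P2, P3, P4, P5}: 28 + 86 = 114
  {P2} + {P1, P3, P4, P5}: 64 + 67 = 131
  {P1, P2} + {P3, P4, P5}: 65 + 59 = 124
  {P3} + {P1, P2, P4, P5}: 54 + 85 = 139
  {P1, P3} + {P2, P4, P5}: 62 + 77 = 139
  {P2, P3} + {P1, P4, P5}: 81 + 66 = 147
  … (15 splits in total)
Best: vehicle 1 Depot → P1 → Depot = 28; vehicle 2 Depot → P4 → P2 → P3 → P5 → Depot = 86; combined 114.

Minimum combined distance: 114 min.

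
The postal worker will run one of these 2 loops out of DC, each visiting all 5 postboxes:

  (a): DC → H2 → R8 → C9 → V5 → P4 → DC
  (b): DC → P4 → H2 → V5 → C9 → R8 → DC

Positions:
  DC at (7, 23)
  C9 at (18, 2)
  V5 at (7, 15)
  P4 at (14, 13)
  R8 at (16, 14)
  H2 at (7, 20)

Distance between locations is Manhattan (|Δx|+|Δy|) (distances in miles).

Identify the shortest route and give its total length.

Shortest is (a), total 82 miles.

(a): 3 + 15 + 14 + 24 + 9 + 17 = 82
(b): 17 + 14 + 5 + 24 + 14 + 18 = 92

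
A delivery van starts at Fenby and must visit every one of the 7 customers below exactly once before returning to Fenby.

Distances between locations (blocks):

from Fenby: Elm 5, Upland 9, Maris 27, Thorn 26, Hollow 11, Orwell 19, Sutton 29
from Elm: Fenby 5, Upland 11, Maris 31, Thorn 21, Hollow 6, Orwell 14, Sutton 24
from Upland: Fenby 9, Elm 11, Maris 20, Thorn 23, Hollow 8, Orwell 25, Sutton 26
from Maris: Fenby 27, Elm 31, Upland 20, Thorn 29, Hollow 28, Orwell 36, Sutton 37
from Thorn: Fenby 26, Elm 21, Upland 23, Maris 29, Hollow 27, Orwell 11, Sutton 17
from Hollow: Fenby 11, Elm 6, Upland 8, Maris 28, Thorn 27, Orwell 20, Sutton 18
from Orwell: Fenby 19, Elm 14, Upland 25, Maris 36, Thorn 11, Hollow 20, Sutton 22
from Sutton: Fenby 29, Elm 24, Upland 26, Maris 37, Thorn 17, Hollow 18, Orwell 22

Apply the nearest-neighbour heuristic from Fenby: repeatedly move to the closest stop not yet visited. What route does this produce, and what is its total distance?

Fenby → [Elm:5 / Upland:9 / Hollow:11 / Orwell:19 / Thorn:26 / Maris:27 / Sutton:29] → Elm (5)
Elm → [Hollow:6 / Upland:11 / Orwell:14 / Thorn:21 / Sutton:24 / Maris:31] → Hollow (6)
Hollow → [Upland:8 / Sutton:18 / Orwell:20 / Thorn:27 / Maris:28] → Upland (8)
Upland → [Maris:20 / Thorn:23 / Orwell:25 / Sutton:26] → Maris (20)
Maris → [Thorn:29 / Orwell:36 / Sutton:37] → Thorn (29)
Thorn → [Orwell:11 / Sutton:17] → Orwell (11)
Orwell → [Sutton:22] → Sutton (22)
Return Sutton→Fenby: 29.
Total = 5 + 6 + 8 + 20 + 29 + 11 + 22 + 29 = 130.

Nearest-neighbour total = 130 blocks; route Fenby → Elm → Hollow → Upland → Maris → Thorn → Orwell → Sutton → Fenby.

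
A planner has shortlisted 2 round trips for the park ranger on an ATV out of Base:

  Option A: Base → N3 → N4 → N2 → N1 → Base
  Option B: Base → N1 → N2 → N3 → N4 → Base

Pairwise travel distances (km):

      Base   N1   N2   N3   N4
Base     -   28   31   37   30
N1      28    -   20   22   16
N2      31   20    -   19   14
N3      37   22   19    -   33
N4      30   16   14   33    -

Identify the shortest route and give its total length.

Shortest is Option B, total 130 km.

Option A: 37 + 33 + 14 + 20 + 28 = 132
Option B: 28 + 20 + 19 + 33 + 30 = 130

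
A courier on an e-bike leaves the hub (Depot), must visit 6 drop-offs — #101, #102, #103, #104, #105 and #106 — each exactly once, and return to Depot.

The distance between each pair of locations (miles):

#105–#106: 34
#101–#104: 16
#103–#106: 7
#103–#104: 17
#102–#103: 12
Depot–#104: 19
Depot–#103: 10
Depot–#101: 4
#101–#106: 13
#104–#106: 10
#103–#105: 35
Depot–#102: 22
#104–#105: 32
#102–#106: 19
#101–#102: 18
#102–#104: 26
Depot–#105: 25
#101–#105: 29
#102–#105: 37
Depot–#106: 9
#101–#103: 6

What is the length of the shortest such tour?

Shortest round trip = 108 miles.

With 6 stops there are 6!/2 = 360 distinct round trips (a route and its reverse cost the same).
Depot-#101-#102-#103-#104-#105-#106-Depot: 4+18+12+17+32+34+9 = 126
Depot-#101-#102-#103-#104-#106-#105-Depot: 4+18+12+17+10+34+25 = 120
Depot-#101-#102-#103-#105-#104-#106-Depot: 4+18+12+35+32+10+9 = 120
Depot-#101-#102-#103-#105-#106-#104-Depot: 4+18+12+35+34+10+19 = 132
Depot-#101-#102-#103-#106-#104-#105-Depot: 4+18+12+7+10+32+25 = 108
Depot-#101-#102-#103-#106-#105-#104-Depot: 4+18+12+7+34+32+19 = 126
Depot-#101-#102-#104-#103-#105-#106-Depot: 4+18+26+17+35+34+9 = 143
Depot-#101-#102-#104-#103-#106-#105-Depot: 4+18+26+17+7+34+25 = 131
… (352 more)
The minimum is 108.
One optimal route: Depot → #101 → #102 → #103 → #106 → #104 → #105 → Depot (or its reverse).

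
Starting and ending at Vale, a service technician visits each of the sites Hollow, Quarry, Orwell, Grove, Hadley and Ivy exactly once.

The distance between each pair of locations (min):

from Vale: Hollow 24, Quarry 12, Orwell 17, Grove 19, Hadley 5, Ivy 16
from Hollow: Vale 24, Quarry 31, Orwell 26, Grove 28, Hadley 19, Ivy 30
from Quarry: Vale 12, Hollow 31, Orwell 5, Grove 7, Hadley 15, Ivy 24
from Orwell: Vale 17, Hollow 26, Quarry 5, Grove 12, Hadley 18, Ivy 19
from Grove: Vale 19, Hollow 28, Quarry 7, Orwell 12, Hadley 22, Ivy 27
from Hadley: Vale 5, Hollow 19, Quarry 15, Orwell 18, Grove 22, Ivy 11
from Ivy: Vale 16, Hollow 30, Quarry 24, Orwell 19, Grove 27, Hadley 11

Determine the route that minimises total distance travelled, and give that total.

Vale → Hollow → Quarry → Orwell → Grove → Hadley → Ivy → Vale: 24+31+5+12+22+11+16 = 121
Vale → Hollow → Quarry → Orwell → Grove → Ivy → Hadley → Vale: 24+31+5+12+27+11+5 = 115
Vale → Hollow → Quarry → Orwell → Hadley → Grove → Ivy → Vale: 24+31+5+18+22+27+16 = 143
Vale → Hollow → Quarry → Orwell → Hadley → Ivy → Grove → Vale: 24+31+5+18+11+27+19 = 135
Vale → Hollow → Quarry → Orwell → Ivy → Grove → Hadley → Vale: 24+31+5+19+27+22+5 = 133
Vale → Hollow → Quarry → Orwell → Ivy → Hadley → Grove → Vale: 24+31+5+19+11+22+19 = 131
Vale → Hollow → Quarry → Grove → Orwell → Hadley → Ivy → Vale: 24+31+7+12+18+11+16 = 119
Vale → Hollow → Quarry → Grove → Orwell → Ivy → Hadley → Vale: 24+31+7+12+19+11+5 = 109
… (352 more)
Vale → Hollow → Grove → Quarry → Orwell → Ivy → Hadley → Vale: 24+28+7+5+19+11+5 = 99  ← best
The minimum is 99.
One optimal route: Vale → Hollow → Grove → Quarry → Orwell → Ivy → Hadley → Vale (or its reverse).

99 min — the shortest possible round trip.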